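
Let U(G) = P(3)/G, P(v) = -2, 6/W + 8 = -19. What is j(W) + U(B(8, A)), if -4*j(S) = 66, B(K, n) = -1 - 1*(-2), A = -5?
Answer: -37/2 ≈ -18.500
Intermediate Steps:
W = -2/9 (W = 6/(-8 - 19) = 6/(-27) = 6*(-1/27) = -2/9 ≈ -0.22222)
B(K, n) = 1 (B(K, n) = -1 + 2 = 1)
j(S) = -33/2 (j(S) = -¼*66 = -33/2)
U(G) = -2/G
j(W) + U(B(8, A)) = -33/2 - 2/1 = -33/2 - 2*1 = -33/2 - 2 = -37/2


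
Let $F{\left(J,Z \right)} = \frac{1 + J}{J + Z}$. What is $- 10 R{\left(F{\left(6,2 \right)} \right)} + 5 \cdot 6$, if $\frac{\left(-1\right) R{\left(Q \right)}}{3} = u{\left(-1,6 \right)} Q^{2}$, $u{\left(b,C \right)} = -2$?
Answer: $- \frac{255}{16} \approx -15.938$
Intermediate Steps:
$F{\left(J,Z \right)} = \frac{1 + J}{J + Z}$
$R{\left(Q \right)} = 6 Q^{2}$ ($R{\left(Q \right)} = - 3 \left(- 2 Q^{2}\right) = 6 Q^{2}$)
$- 10 R{\left(F{\left(6,2 \right)} \right)} + 5 \cdot 6 = - 10 \cdot 6 \left(\frac{1 + 6}{6 + 2}\right)^{2} + 5 \cdot 6 = - 10 \cdot 6 \left(\frac{1}{8} \cdot 7\right)^{2} + 30 = - 10 \cdot 6 \left(\frac{7}{8}\right)^{2} + 30 = - 10 \cdot 6 \cdot \frac{49}{64} + 30 = \left(-10\right) \frac{147}{32} + 30 = - \frac{735}{16} + 30 = - \frac{255}{16}$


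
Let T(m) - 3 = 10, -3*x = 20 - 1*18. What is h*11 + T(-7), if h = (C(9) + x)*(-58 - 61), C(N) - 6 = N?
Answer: -56248/3 ≈ -18749.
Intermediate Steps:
x = -2/3 (x = -(20 - 1*18)/3 = -(20 - 18)/3 = -1/3*2 = -2/3 ≈ -0.66667)
T(m) = 13 (T(m) = 3 + 10 = 13)
C(N) = 6 + N
h = -5117/3 (h = ((6 + 9) - 2/3)*(-58 - 61) = (15 - 2/3)*(-119) = (43/3)*(-119) = -5117/3 ≈ -1705.7)
h*11 + T(-7) = -5117/3*11 + 13 = -56287/3 + 13 = -56248/3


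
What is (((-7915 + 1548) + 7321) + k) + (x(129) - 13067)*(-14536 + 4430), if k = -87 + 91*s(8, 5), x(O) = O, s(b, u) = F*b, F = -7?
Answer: 130747199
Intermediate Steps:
s(b, u) = -7*b
k = -5183 (k = -87 + 91*(-7*8) = -87 + 91*(-56) = -87 - 5096 = -5183)
(((-7915 + 1548) + 7321) + k) + (x(129) - 13067)*(-14536 + 4430) = (((-7915 + 1548) + 7321) - 5183) + (129 - 13067)*(-14536 + 4430) = ((-6367 + 7321) - 5183) - 12938*(-10106) = (954 - 5183) + 130751428 = -4229 + 130751428 = 130747199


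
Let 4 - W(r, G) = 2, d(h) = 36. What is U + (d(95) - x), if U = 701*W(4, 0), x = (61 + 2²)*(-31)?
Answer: 3453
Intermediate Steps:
W(r, G) = 2 (W(r, G) = 4 - 1*2 = 4 - 2 = 2)
x = -2015 (x = (61 + 4)*(-31) = 65*(-31) = -2015)
U = 1402 (U = 701*2 = 1402)
U + (d(95) - x) = 1402 + (36 - 1*(-2015)) = 1402 + (36 + 2015) = 1402 + 2051 = 3453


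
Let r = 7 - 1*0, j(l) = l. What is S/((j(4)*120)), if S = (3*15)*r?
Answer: 21/32 ≈ 0.65625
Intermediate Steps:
r = 7 (r = 7 + 0 = 7)
S = 315 (S = (3*15)*7 = 45*7 = 315)
S/((j(4)*120)) = 315/((4*120)) = 315/480 = 315*(1/480) = 21/32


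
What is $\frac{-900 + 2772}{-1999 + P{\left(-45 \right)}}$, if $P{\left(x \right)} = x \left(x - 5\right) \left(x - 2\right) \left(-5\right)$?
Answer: $\frac{1872}{526751} \approx 0.0035539$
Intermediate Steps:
$P{\left(x \right)} = - 5 x \left(-5 + x\right) \left(-2 + x\right)$ ($P{\left(x \right)} = x \left(-5 + x\right) \left(-2 + x\right) \left(-5\right) = - 5 x \left(-5 + x\right) \left(-2 + x\right)$)
$\frac{-900 + 2772}{-1999 + P{\left(-45 \right)}} = \frac{-900 + 2772}{-1999 + 5 \left(-45\right) \left(-10 - \left(-45\right)^{2} + 7 \left(-45\right)\right)} = \frac{1872}{-1999 + 5 \left(-45\right) \left(-10 - 2025 - 315\right)} = \frac{1872}{-1999 + 5 \left(-45\right) \left(-2350\right)} = \frac{1872}{-1999 + 528750} = \frac{1872}{526751}$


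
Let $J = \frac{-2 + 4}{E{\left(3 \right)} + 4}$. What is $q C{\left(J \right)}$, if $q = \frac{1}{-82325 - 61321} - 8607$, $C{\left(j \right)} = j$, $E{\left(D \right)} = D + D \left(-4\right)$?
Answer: $\frac{1236361123}{359115} \approx 3442.8$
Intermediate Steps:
$E{\left(D \right)} = - 3 D$ ($E{\left(D \right)} = D - 4 D = - 3 D$)
$J = - \frac{2}{5}$ ($J = \frac{-2 + 4}{\left(-3\right) 3 + 4} = \frac{2}{-9 + 4} = \frac{2}{-5} = 2 \left(- \frac{1}{5}\right) = - \frac{2}{5} \approx -0.4$)
$q = - \frac{1236361123}{143646}$ ($q = \frac{1}{-143646} - 8607 = - \frac{1}{143646} - 8607 = - \frac{1236361123}{143646} \approx -8607.0$)
$q C{\left(J \right)} = \left(- \frac{1236361123}{143646}\right) \left(- \frac{2}{5}\right) = \frac{1236361123}{359115}$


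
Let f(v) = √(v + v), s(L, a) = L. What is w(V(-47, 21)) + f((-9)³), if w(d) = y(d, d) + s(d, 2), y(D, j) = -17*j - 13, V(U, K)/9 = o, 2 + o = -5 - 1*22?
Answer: 4163 + 27*I*√2 ≈ 4163.0 + 38.184*I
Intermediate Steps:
o = -29 (o = -2 + (-5 - 1*22) = -2 + (-5 - 22) = -2 - 27 = -29)
V(U, K) = -261 (V(U, K) = 9*(-29) = -261)
f(v) = √2*√v (f(v) = √(2*v) = √2*√v)
y(D, j) = -13 - 17*j
w(d) = -13 - 16*d (w(d) = (-13 - 17*d) + d = -13 - 16*d)
w(V(-47, 21)) + f((-9)³) = (-13 - 16*(-261)) + √2*√((-9)³) = (-13 + 4176) + √2*√(-729) = 4163 + √2*(27*I) = 4163 + 27*I*√2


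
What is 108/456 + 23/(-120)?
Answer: 103/2280 ≈ 0.045175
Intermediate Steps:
108/456 + 23/(-120) = 108*(1/456) + 23*(-1/120) = 9/38 - 23/120 = 103/2280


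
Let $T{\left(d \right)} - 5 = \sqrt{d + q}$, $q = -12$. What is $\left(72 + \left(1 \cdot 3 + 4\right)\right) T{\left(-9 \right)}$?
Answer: $395 + 79 i \sqrt{21} \approx 395.0 + 362.02 i$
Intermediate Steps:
$T{\left(d \right)} = 5 + \sqrt{-12 + d}$ ($T{\left(d \right)} = 5 + \sqrt{d - 12} = 5 + \sqrt{-12 + d}$)
$\left(72 + \left(1 \cdot 3 + 4\right)\right) T{\left(-9 \right)} = \left(72 + \left(1 \cdot 3 + 4\right)\right) \left(5 + \sqrt{-12 - 9}\right) = \left(72 + \left(3 + 4\right)\right) \left(5 + \sqrt{-21}\right) = \left(72 + 7\right) \left(5 + i \sqrt{21}\right) = 79 \left(5 + i \sqrt{21}\right) = 395 + 79 i \sqrt{21}$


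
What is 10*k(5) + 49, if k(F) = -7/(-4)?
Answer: 133/2 ≈ 66.500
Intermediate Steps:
k(F) = 7/4 (k(F) = -7*(-¼) = 7/4)
10*k(5) + 49 = 10*(7/4) + 49 = 35/2 + 49 = 133/2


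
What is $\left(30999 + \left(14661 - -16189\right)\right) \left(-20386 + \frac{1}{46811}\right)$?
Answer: $- \frac{59021823144205}{46811} \approx -1.2609 \cdot 10^{9}$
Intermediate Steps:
$\left(30999 + \left(14661 - -16189\right)\right) \left(-20386 + \frac{1}{46811}\right) = \left(30999 + \left(14661 + 16189\right)\right) \left(-20386 + \frac{1}{46811}\right) = \left(30999 + 30850\right) \left(- \frac{954289045}{46811}\right) = 61849 \left(- \frac{954289045}{46811}\right) = - \frac{59021823144205}{46811}$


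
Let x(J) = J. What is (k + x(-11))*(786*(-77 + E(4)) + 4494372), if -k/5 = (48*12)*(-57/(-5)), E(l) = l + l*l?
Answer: -146137227510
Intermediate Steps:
E(l) = l + l**2
k = -32832 (k = -5*48*12*(-57/(-5)) = -2880*(-57*(-1/5)) = -2880*57/5 = -5*32832/5 = -32832)
(k + x(-11))*(786*(-77 + E(4)) + 4494372) = (-32832 - 11)*(786*(-77 + 4*(1 + 4)) + 4494372) = -32843*(786*(-77 + 4*5) + 4494372) = -32843*(786*(-77 + 20) + 4494372) = -32843*(786*(-57) + 4494372) = -32843*(-44802 + 4494372) = -32843*4449570 = -146137227510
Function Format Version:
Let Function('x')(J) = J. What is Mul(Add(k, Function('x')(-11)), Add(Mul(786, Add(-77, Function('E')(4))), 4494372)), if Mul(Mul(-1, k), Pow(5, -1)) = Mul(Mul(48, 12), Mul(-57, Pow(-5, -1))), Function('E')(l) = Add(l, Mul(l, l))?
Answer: -146137227510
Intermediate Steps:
Function('E')(l) = Add(l, Pow(l, 2))
k = -32832 (k = Mul(-5, Mul(Mul(48, 12), Mul(-57, Pow(-5, -1)))) = Mul(-5, Mul(576, Mul(-57, Rational(-1, 5)))) = Mul(-5, Mul(576, Rational(57, 5))) = Mul(-5, Rational(32832, 5)) = -32832)
Mul(Add(k, Function('x')(-11)), Add(Mul(786, Add(-77, Function('E')(4))), 4494372)) = Mul(Add(-32832, -11), Add(Mul(786, Add(-77, Mul(4, Add(1, 4)))), 4494372)) = Mul(-32843, Add(Mul(786, Add(-77, Mul(4, 5))), 4494372)) = Mul(-32843, Add(Mul(786, Add(-77, 20)), 4494372)) = Mul(-32843, Add(Mul(786, -57), 4494372)) = Mul(-32843, Add(-44802, 4494372)) = Mul(-32843, 4449570) = -146137227510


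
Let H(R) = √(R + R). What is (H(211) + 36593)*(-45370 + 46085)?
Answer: 26163995 + 715*√422 ≈ 2.6179e+7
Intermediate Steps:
H(R) = √2*√R (H(R) = √(2*R) = √2*√R)
(H(211) + 36593)*(-45370 + 46085) = (√2*√211 + 36593)*(-45370 + 46085) = (√422 + 36593)*715 = (36593 + √422)*715 = 26163995 + 715*√422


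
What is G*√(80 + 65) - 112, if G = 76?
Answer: -112 + 76*√145 ≈ 803.16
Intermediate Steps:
G*√(80 + 65) - 112 = 76*√(80 + 65) - 112 = 76*√145 - 112 = -112 + 76*√145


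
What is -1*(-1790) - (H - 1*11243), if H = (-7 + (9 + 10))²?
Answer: 12889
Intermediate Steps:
H = 144 (H = (-7 + 19)² = 12² = 144)
-1*(-1790) - (H - 1*11243) = -1*(-1790) - (144 - 1*11243) = 1790 - (144 - 11243) = 1790 - 1*(-11099) = 1790 + 11099 = 12889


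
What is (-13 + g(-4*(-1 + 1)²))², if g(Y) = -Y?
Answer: 169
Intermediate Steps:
(-13 + g(-4*(-1 + 1)²))² = (-13 - (-4)*(-1 + 1)²)² = (-13 - (-4)*0²)² = (-13 - (-4)*0)² = (-13 - 1*0)² = (-13 + 0)² = (-13)² = 169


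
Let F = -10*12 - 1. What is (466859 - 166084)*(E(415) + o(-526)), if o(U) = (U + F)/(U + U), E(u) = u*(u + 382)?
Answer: 104656137152925/1052 ≈ 9.9483e+10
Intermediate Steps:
F = -121 (F = -120 - 1 = -121)
E(u) = u*(382 + u)
o(U) = (-121 + U)/(2*U) (o(U) = (U - 121)/(U + U) = (-121 + U)/((2*U)) = (-121 + U)*(1/(2*U)) = (-121 + U)/(2*U))
(466859 - 166084)*(E(415) + o(-526)) = (466859 - 166084)*(415*(382 + 415) + (1/2)*(-121 - 526)/(-526)) = 300775*(415*797 + (1/2)*(-1/526)*(-647)) = 300775*(330755 + 647/1052) = 300775*(347954907/1052) = 104656137152925/1052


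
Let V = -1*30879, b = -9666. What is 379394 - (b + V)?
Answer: 419939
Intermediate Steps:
V = -30879
379394 - (b + V) = 379394 - (-9666 - 30879) = 379394 - 1*(-40545) = 379394 + 40545 = 419939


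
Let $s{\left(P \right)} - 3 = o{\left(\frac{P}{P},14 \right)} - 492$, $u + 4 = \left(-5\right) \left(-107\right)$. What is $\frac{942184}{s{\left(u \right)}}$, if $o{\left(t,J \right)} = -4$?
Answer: $- \frac{942184}{493} \approx -1911.1$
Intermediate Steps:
$u = 531$ ($u = -4 - -535 = -4 + 535 = 531$)
$s{\left(P \right)} = -493$ ($s{\left(P \right)} = 3 - 496 = -493$)
$\frac{942184}{s{\left(u \right)}} = \frac{942184}{-493} = 942184 \left(- \frac{1}{493}\right) = - \frac{942184}{493}$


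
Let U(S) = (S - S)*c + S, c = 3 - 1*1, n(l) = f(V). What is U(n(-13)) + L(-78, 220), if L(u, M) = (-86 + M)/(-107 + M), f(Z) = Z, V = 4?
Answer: 586/113 ≈ 5.1858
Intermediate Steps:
L(u, M) = (-86 + M)/(-107 + M)
n(l) = 4
c = 2 (c = 3 - 1 = 2)
U(S) = S (U(S) = (S - S)*2 + S = 0*2 + S = 0 + S = S)
U(n(-13)) + L(-78, 220) = 4 + (-86 + 220)/(-107 + 220) = 4 + 134/113 = 586/113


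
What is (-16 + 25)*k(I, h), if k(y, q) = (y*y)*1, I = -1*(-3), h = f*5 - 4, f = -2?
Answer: 81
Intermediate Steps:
h = -14 (h = -2*5 - 4 = -10 - 4 = -14)
I = 3
k(y, q) = y² (k(y, q) = y²*1 = y²)
(-16 + 25)*k(I, h) = (-16 + 25)*3² = 9*9 = 81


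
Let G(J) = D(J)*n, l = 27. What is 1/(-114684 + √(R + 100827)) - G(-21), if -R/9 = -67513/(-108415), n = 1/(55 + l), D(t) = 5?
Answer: -594213573740315/9743709232267122 - √32917659733695/237651444689442 ≈ -0.060984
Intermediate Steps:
n = 1/82 (n = 1/(55 + 27) = 1/82 ≈ 0.012195)
R = -607617/108415 (R = -(-607617)/(-108415) = -(-607617)*(-1)/108415 = -9*67513/108415 = -607617/108415 ≈ -5.6045)
G(J) = 5/82 (G(J) = 5*(1/82) = 5/82)
1/(-114684 + √(R + 100827)) - G(-21) = 1/(-114684 + √(-607617/108415 + 100827)) - 1*5/82 = 1/(-114684 + √(10930551588/108415)) - 5/82 = 1/(-114684 + 6*√32917659733695/108415) - 5/82 = -5/82 + 1/(-114684 + 6*√32917659733695/108415)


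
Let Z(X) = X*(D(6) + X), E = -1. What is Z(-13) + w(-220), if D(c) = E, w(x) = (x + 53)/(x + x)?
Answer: 80247/440 ≈ 182.38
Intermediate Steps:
w(x) = (53 + x)/(2*x) (w(x) = (53 + x)/((2*x)) = (53 + x)*(1/(2*x)) = (53 + x)/(2*x))
D(c) = -1
Z(X) = X*(-1 + X)
Z(-13) + w(-220) = -13*(-1 - 13) + (½)*(53 - 220)/(-220) = -13*(-14) + (½)*(-1/220)*(-167) = 182 + 167/440 = 80247/440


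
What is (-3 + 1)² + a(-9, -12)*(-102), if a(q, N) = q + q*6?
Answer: 6430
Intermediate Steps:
a(q, N) = 7*q (a(q, N) = q + 6*q = 7*q)
(-3 + 1)² + a(-9, -12)*(-102) = (-3 + 1)² + (7*(-9))*(-102) = (-2)² - 63*(-102) = 4 + 6426 = 6430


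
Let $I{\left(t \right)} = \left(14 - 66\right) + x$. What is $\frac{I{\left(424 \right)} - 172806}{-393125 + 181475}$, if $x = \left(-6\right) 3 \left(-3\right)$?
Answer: $\frac{86402}{105825} \approx 0.81646$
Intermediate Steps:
$x = 54$ ($x = \left(-18\right) \left(-3\right) = 54$)
$I{\left(t \right)} = 2$ ($I{\left(t \right)} = \left(14 - 66\right) + 54 = -52 + 54 = 2$)
$\frac{I{\left(424 \right)} - 172806}{-393125 + 181475} = \frac{2 - 172806}{-393125 + 181475} = - \frac{172804}{-211650} = \left(-172804\right) \left(- \frac{1}{211650}\right) = \frac{86402}{105825}$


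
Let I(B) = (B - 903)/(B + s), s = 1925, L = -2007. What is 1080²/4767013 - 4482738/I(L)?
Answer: -292046128691118/2312001305 ≈ -1.2632e+5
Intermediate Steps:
I(B) = (-903 + B)/(1925 + B) (I(B) = (B - 903)/(B + 1925) = (-903 + B)/(1925 + B))
1080²/4767013 - 4482738/I(L) = 1080²/4767013 - 4482738*(1925 - 2007)/(-903 - 2007) = 1166400*(1/4767013) - 4482738/(-2910/(-82)) = 1166400/4767013 - 4482738/((-1/82*(-2910))) = 1166400/4767013 - 4482738/1455/41 = 1166400/4767013 - 4482738*41/1455 = 1166400/4767013 - 61264086/485 = -292046128691118/2312001305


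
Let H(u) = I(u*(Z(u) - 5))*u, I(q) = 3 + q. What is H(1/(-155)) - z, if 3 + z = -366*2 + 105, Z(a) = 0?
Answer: 3027056/4805 ≈ 629.98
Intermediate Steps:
H(u) = u*(3 - 5*u) (H(u) = (3 + u*(0 - 5))*u = (3 + u*(-5))*u = (3 - 5*u)*u = u*(3 - 5*u))
z = -630 (z = -3 + (-366*2 + 105) = -3 + (-61*12 + 105) = -3 + (-732 + 105) = -3 - 627 = -630)
H(1/(-155)) - z = (3 - 5/(-155))/(-155) - 1*(-630) = -(3 - 5*(-1/155))/155 + 630 = -(3 + 1/31)/155 + 630 = -1/155*94/31 + 630 = -94/4805 + 630 = 3027056/4805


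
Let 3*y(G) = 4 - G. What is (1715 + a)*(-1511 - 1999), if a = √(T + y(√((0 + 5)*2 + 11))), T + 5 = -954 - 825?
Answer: -6019650 - 1170*I*√(16044 + 3*√21) ≈ -6.0196e+6 - 1.4826e+5*I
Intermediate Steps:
T = -1784 (T = -5 + (-954 - 825) = -5 - 1779 = -1784)
y(G) = 4/3 - G/3 (y(G) = (4 - G)/3 = 4/3 - G/3)
a = √(-5348/3 - √21/3) (a = √(-1784 + (4/3 - √((0 + 5)*2 + 11)/3)) = √(-1784 + (4/3 - √(5*2 + 11)/3)) = √(-1784 + (4/3 - √(10 + 11)/3)) = √(-1784 + (4/3 - √21/3)) = √(-5348/3 - √21/3) ≈ 42.24*I)
(1715 + a)*(-1511 - 1999) = (1715 + √(-16044 - 3*√21)/3)*(-1511 - 1999) = (1715 + √(-16044 - 3*√21)/3)*(-3510) = -6019650 - 1170*√(-16044 - 3*√21)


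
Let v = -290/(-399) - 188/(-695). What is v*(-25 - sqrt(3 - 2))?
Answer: -7190612/277305 ≈ -25.930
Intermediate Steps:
v = 276562/277305 (v = -290*(-1/399) - 188*(-1/695) = 290/399 + 188/695 = 276562/277305 ≈ 0.99732)
v*(-25 - sqrt(3 - 2)) = 276562*(-25 - sqrt(3 - 2))/277305 = 276562*(-25 - sqrt(1))/277305 = 276562*(-25 - 1*1)/277305 = 276562*(-25 - 1)/277305 = (276562/277305)*(-26) = -7190612/277305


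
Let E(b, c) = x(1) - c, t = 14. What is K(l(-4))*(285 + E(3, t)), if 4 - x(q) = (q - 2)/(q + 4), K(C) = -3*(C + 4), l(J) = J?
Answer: 0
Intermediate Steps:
K(C) = -12 - 3*C (K(C) = -3*(4 + C) = -12 - 3*C)
x(q) = 4 - (-2 + q)/(4 + q) (x(q) = 4 - (q - 2)/(q + 4) = 4 - (-2 + q)/(4 + q))
E(b, c) = 21/5 - c (E(b, c) = 3*(6 + 1)/(4 + 1) - c = 3*7/5 - c = 3*(⅕)*7 - c = 21/5 - c)
K(l(-4))*(285 + E(3, t)) = (-12 - 3*(-4))*(285 + (21/5 - 1*14)) = (-12 + 12)*(285 + (21/5 - 14)) = 0*(285 - 49/5) = 0*(1376/5) = 0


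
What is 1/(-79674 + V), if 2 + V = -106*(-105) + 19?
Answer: -1/68527 ≈ -1.4593e-5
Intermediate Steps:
V = 11147 (V = -2 + (-106*(-105) + 19) = -2 + (11130 + 19) = -2 + 11149 = 11147)
1/(-79674 + V) = 1/(-79674 + 11147) = 1/(-68527) = -1/68527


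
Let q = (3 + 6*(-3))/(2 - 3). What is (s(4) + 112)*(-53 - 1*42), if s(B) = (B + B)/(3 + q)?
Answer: -96140/9 ≈ -10682.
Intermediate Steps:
q = 15 (q = (3 - 18)/(-1) = -15*(-1) = 15)
s(B) = B/9 (s(B) = (B + B)/(3 + 15) = (2*B)/18 = (2*B)*(1/18) = B/9)
(s(4) + 112)*(-53 - 1*42) = ((1/9)*4 + 112)*(-53 - 1*42) = (4/9 + 112)*(-53 - 42) = (1012/9)*(-95) = -96140/9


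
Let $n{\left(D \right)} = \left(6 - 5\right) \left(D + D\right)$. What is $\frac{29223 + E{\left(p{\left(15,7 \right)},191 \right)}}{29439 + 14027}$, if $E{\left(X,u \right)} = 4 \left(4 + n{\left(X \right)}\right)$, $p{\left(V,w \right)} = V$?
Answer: $\frac{29359}{43466} \approx 0.67545$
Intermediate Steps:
$n{\left(D \right)} = 2 D$ ($n{\left(D \right)} = 1 \cdot 2 D = 2 D$)
$E{\left(X,u \right)} = 16 + 8 X$ ($E{\left(X,u \right)} = 4 \left(4 + 2 X\right) = 16 + 8 X$)
$\frac{29223 + E{\left(p{\left(15,7 \right)},191 \right)}}{29439 + 14027} = \frac{29223 + \left(16 + 8 \cdot 15\right)}{29439 + 14027} = \frac{29223 + \left(16 + 120\right)}{43466} = \left(29223 + 136\right) \frac{1}{43466} = 29359 \cdot \frac{1}{43466} = \frac{29359}{43466}$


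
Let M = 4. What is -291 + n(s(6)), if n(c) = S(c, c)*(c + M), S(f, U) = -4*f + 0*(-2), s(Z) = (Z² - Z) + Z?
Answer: -6051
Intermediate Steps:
s(Z) = Z²
S(f, U) = -4*f (S(f, U) = -4*f + 0 = -4*f)
n(c) = -4*c*(4 + c) (n(c) = (-4*c)*(c + 4) = (-4*c)*(4 + c) = -4*c*(4 + c))
-291 + n(s(6)) = -291 - 4*6²*(4 + 6²) = -291 - 4*36*(4 + 36) = -291 - 4*36*40 = -291 - 5760 = -6051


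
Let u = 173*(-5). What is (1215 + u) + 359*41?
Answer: 15069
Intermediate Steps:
u = -865
(1215 + u) + 359*41 = (1215 - 865) + 359*41 = 350 + 14719 = 15069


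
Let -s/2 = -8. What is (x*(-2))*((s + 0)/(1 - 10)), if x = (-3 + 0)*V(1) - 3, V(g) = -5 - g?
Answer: 160/3 ≈ 53.333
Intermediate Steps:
s = 16 (s = -2*(-8) = 16)
x = 15 (x = (-3 + 0)*(-5 - 1*1) - 3 = -3*(-5 - 1) - 3 = -3*(-6) - 3 = 18 - 3 = 15)
(x*(-2))*((s + 0)/(1 - 10)) = (15*(-2))*((16 + 0)/(1 - 10)) = -480/(-9) = -480*(-1)/9 = -30*(-16/9) = 160/3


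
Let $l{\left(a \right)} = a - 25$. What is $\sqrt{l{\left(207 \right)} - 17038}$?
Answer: $14 i \sqrt{86} \approx 129.83 i$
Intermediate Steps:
$l{\left(a \right)} = -25 + a$
$\sqrt{l{\left(207 \right)} - 17038} = \sqrt{\left(-25 + 207\right) - 17038} = \sqrt{182 - 17038} = \sqrt{-16856} = 14 i \sqrt{86}$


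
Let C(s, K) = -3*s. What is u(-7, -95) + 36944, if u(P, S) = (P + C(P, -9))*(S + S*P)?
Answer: 44924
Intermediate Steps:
u(P, S) = -2*P*(S + P*S) (u(P, S) = (P - 3*P)*(S + S*P) = (-2*P)*(S + P*S) = -2*P*(S + P*S))
u(-7, -95) + 36944 = 2*(-7)*(-95)*(-1 - 1*(-7)) + 36944 = 2*(-7)*(-95)*(-1 + 7) + 36944 = 2*(-7)*(-95)*6 + 36944 = 7980 + 36944 = 44924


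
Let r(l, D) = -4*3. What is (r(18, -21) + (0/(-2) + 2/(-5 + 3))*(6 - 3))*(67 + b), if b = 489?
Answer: -8340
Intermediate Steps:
r(l, D) = -12
(r(18, -21) + (0/(-2) + 2/(-5 + 3))*(6 - 3))*(67 + b) = (-12 + (0/(-2) + 2/(-5 + 3))*(6 - 3))*(67 + 489) = (-12 + (0*(-1/2) + 2/(-2))*3)*556 = (-12 + (0 + 2*(-1/2))*3)*556 = (-12 + (0 - 1)*3)*556 = (-12 - 1*3)*556 = (-12 - 3)*556 = -15*556 = -8340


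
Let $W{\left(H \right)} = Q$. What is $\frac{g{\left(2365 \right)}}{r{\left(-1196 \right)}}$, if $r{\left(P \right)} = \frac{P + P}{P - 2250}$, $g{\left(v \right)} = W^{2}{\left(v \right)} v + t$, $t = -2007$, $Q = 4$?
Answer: $\frac{61740259}{1196} \approx 51622.0$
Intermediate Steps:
$W{\left(H \right)} = 4$
$g{\left(v \right)} = -2007 + 16 v$ ($g{\left(v \right)} = 4^{2} v - 2007 = 16 v - 2007 = -2007 + 16 v$)
$r{\left(P \right)} = \frac{2 P}{-2250 + P}$ ($r{\left(P \right)} = \frac{2 P}{P - 2250} = \frac{2 P}{-2250 + P}$)
$\frac{g{\left(2365 \right)}}{r{\left(-1196 \right)}} = \frac{-2007 + 16 \cdot 2365}{2 \left(-1196\right) \frac{1}{-2250 - 1196}} = \frac{-2007 + 37840}{2 \left(-1196\right) \frac{1}{-3446}} = \frac{35833}{2 \left(-1196\right) \left(- \frac{1}{3446}\right)} = \frac{35833}{\frac{1196}{1723}} = 35833 \cdot \frac{1723}{1196} = \frac{61740259}{1196}$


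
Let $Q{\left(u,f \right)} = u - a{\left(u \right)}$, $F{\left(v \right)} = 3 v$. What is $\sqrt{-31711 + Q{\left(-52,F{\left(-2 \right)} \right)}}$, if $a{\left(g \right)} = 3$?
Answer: $i \sqrt{31766} \approx 178.23 i$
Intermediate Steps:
$Q{\left(u,f \right)} = -3 + u$ ($Q{\left(u,f \right)} = u - 3 = -3 + u$)
$\sqrt{-31711 + Q{\left(-52,F{\left(-2 \right)} \right)}} = \sqrt{-31711 - 55} = \sqrt{-31766} = i \sqrt{31766}$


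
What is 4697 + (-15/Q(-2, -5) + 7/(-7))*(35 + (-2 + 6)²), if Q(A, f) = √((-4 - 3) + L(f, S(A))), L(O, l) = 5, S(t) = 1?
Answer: 4646 + 765*I*√2/2 ≈ 4646.0 + 540.94*I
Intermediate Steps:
Q(A, f) = I*√2 (Q(A, f) = √((-4 - 3) + 5) = √(-7 + 5) = √(-2) = I*√2)
4697 + (-15/Q(-2, -5) + 7/(-7))*(35 + (-2 + 6)²) = 4697 + (-15*(-I*√2/2) + 7/(-7))*(35 + (-2 + 6)²) = 4697 + (-(-15)*I*√2/2 + 7*(-⅐))*(35 + 4²) = 4697 + (15*I*√2/2 - 1)*(35 + 16) = 4697 + (-1 + 15*I*√2/2)*51 = 4697 + (-51 + 765*I*√2/2) = 4646 + 765*I*√2/2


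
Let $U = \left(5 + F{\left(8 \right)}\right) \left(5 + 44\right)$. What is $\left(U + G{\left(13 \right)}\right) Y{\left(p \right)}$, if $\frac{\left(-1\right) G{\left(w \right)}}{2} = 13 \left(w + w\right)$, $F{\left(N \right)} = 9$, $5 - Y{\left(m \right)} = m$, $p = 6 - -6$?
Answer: $-70$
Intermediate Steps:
$p = 12$ ($p = 6 + 6 = 12$)
$Y{\left(m \right)} = 5 - m$
$U = 686$ ($U = \left(5 + 9\right) \left(5 + 44\right) = 14 \cdot 49 = 686$)
$G{\left(w \right)} = - 52 w$ ($G{\left(w \right)} = - 2 \cdot 13 \left(w + w\right) = - 2 \cdot 13 \cdot 2 w = - 2 \cdot 26 w = - 52 w$)
$\left(U + G{\left(13 \right)}\right) Y{\left(p \right)} = \left(686 - 676\right) \left(5 - 12\right) = 10 \left(-7\right) = -70$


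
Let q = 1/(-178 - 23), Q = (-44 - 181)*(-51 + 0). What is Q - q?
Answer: 2306476/201 ≈ 11475.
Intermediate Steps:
Q = 11475 (Q = -225*(-51) = 11475)
q = -1/201 (q = 1/(-201) = -1/201 ≈ -0.0049751)
Q - q = 11475 - 1*(-1/201) = 11475 + 1/201 = 2306476/201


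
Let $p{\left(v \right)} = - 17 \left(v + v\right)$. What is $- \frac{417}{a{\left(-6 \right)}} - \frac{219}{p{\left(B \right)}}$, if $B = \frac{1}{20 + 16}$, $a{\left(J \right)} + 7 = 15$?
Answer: $\frac{24447}{136} \approx 179.76$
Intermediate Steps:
$a{\left(J \right)} = 8$ ($a{\left(J \right)} = -7 + 15 = 8$)
$B = \frac{1}{36} \approx 0.027778$
$p{\left(v \right)} = - 34 v$ ($p{\left(v \right)} = - 17 \cdot 2 v = - 34 v$)
$- \frac{417}{a{\left(-6 \right)}} - \frac{219}{p{\left(B \right)}} = - \frac{417}{8} - \frac{219}{\left(-34\right) \frac{1}{36}} = \left(-417\right) \frac{1}{8} - \frac{219}{- \frac{17}{18}} = - \frac{417}{8} - - \frac{3942}{17} = - \frac{417}{8} + \frac{3942}{17} = \frac{24447}{136}$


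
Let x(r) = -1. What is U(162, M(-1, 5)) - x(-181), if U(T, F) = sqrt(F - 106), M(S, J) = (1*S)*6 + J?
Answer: 1 + I*sqrt(107) ≈ 1.0 + 10.344*I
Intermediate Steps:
M(S, J) = J + 6*S (M(S, J) = S*6 + J = 6*S + J = J + 6*S)
U(T, F) = sqrt(-106 + F)
U(162, M(-1, 5)) - x(-181) = sqrt(-106 + (5 + 6*(-1))) - 1*(-1) = sqrt(-106 + (5 - 6)) + 1 = sqrt(-106 - 1) + 1 = sqrt(-107) + 1 = I*sqrt(107) + 1 = 1 + I*sqrt(107)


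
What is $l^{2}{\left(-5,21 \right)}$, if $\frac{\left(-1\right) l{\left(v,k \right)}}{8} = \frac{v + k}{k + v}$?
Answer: $64$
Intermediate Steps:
$l{\left(v,k \right)} = -8$ ($l{\left(v,k \right)} = - 8 \frac{v + k}{k + v} = - 8 \frac{k + v}{k + v} = \left(-8\right) 1 = -8$)
$l^{2}{\left(-5,21 \right)} = \left(-8\right)^{2} = 64$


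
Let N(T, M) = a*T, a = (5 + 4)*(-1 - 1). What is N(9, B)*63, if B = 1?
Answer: -10206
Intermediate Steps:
a = -18 (a = 9*(-2) = -18)
N(T, M) = -18*T
N(9, B)*63 = -18*9*63 = -162*63 = -10206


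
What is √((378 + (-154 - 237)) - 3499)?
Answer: 2*I*√878 ≈ 59.262*I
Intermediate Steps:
√((378 + (-154 - 237)) - 3499) = √((378 - 391) - 3499) = √(-13 - 3499) = √(-3512) = 2*I*√878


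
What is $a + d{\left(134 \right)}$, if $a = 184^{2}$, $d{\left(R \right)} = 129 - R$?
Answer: $33851$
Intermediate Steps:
$a = 33856$
$a + d{\left(134 \right)} = 33856 + \left(129 - 134\right) = 33856 - 5 = 33851$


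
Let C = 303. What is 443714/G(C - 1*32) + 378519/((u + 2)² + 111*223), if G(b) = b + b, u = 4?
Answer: 1867397274/2239273 ≈ 833.93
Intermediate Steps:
G(b) = 2*b
443714/G(C - 1*32) + 378519/((u + 2)² + 111*223) = 443714/((2*(303 - 1*32))) + 378519/((4 + 2)² + 111*223) = 443714/((2*(303 - 32))) + 378519/(6² + 24753) = 443714/((2*271)) + 378519/(36 + 24753) = 443714/542 + 378519/24789 = 443714*(1/542) + 378519*(1/24789) = 221857/271 + 126173/8263 = 1867397274/2239273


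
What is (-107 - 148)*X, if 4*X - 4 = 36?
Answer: -2550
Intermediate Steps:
X = 10 (X = 1 + (¼)*36 = 1 + 9 = 10)
(-107 - 148)*X = (-107 - 148)*10 = -255*10 = -2550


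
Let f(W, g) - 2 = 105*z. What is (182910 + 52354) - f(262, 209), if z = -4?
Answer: 235682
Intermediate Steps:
f(W, g) = -418 (f(W, g) = 2 + 105*(-4) = 2 - 420 = -418)
(182910 + 52354) - f(262, 209) = (182910 + 52354) - 1*(-418) = 235264 + 418 = 235682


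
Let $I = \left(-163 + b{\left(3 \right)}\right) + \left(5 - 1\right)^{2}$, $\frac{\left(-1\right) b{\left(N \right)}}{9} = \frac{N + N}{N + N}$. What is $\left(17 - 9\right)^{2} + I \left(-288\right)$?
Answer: $44992$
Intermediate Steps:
$b{\left(N \right)} = -9$ ($b{\left(N \right)} = - 9 \frac{N + N}{N + N} = - 9 \frac{2 N}{2 N} = - 9 \cdot 2 N \frac{1}{2 N} = \left(-9\right) 1 = -9$)
$I = -156$ ($I = \left(-163 - 9\right) + \left(5 - 1\right)^{2} = -172 + 4^{2} = -172 + 16 = -156$)
$\left(17 - 9\right)^{2} + I \left(-288\right) = \left(17 - 9\right)^{2} - -44928 = 8^{2} + 44928 = 64 + 44928 = 44992$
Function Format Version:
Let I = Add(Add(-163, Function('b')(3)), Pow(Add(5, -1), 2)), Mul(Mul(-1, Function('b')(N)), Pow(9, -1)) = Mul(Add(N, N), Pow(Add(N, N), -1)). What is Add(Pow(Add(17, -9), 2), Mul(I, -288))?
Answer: 44992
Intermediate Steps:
Function('b')(N) = -9 (Function('b')(N) = Mul(-9, Mul(Add(N, N), Pow(Add(N, N), -1))) = Mul(-9, Mul(Mul(2, N), Pow(Mul(2, N), -1))) = Mul(-9, Mul(Mul(2, N), Mul(Rational(1, 2), Pow(N, -1)))) = Mul(-9, 1) = -9)
I = -156 (I = Add(Add(-163, -9), Pow(Add(5, -1), 2)) = Add(-172, Pow(4, 2)) = Add(-172, 16) = -156)
Add(Pow(Add(17, -9), 2), Mul(I, -288)) = Add(Pow(Add(17, -9), 2), Mul(-156, -288)) = Add(Pow(8, 2), 44928) = Add(64, 44928) = 44992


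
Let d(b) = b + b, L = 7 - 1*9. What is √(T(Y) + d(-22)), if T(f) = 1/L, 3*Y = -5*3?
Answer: I*√178/2 ≈ 6.6708*I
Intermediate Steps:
L = -2 (L = 7 - 9 = -2)
Y = -5 (Y = (-5*3)/3 = (⅓)*(-15) = -5)
d(b) = 2*b
T(f) = -½ (T(f) = 1/(-2) = -½)
√(T(Y) + d(-22)) = √(-½ + 2*(-22)) = √(-½ - 44) = √(-89/2) = I*√178/2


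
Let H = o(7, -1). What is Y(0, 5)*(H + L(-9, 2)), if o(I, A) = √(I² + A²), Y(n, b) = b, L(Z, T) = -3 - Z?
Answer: 30 + 25*√2 ≈ 65.355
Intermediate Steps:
o(I, A) = √(A² + I²)
H = 5*√2 (H = √((-1)² + 7²) = √(1 + 49) = √50 = 5*√2 ≈ 7.0711)
Y(0, 5)*(H + L(-9, 2)) = 5*(5*√2 + (-3 - 1*(-9))) = 5*(5*√2 + (-3 + 9)) = 5*(5*√2 + 6) = 5*(6 + 5*√2) = 30 + 25*√2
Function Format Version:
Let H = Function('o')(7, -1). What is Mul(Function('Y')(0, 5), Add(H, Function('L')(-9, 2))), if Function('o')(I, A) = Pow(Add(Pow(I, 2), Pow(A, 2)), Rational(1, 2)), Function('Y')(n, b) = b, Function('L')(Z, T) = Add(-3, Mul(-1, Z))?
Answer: Add(30, Mul(25, Pow(2, Rational(1, 2)))) ≈ 65.355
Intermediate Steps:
Function('o')(I, A) = Pow(Add(Pow(A, 2), Pow(I, 2)), Rational(1, 2))
H = Mul(5, Pow(2, Rational(1, 2))) (H = Pow(Add(Pow(-1, 2), Pow(7, 2)), Rational(1, 2)) = Pow(Add(1, 49), Rational(1, 2)) = Pow(50, Rational(1, 2)) = Mul(5, Pow(2, Rational(1, 2))) ≈ 7.0711)
Mul(Function('Y')(0, 5), Add(H, Function('L')(-9, 2))) = Mul(5, Add(Mul(5, Pow(2, Rational(1, 2))), Add(-3, Mul(-1, -9)))) = Mul(5, Add(Mul(5, Pow(2, Rational(1, 2))), Add(-3, 9))) = Mul(5, Add(Mul(5, Pow(2, Rational(1, 2))), 6)) = Mul(5, Add(6, Mul(5, Pow(2, Rational(1, 2))))) = Add(30, Mul(25, Pow(2, Rational(1, 2))))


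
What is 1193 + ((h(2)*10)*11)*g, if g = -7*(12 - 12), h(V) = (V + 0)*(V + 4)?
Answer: 1193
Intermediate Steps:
h(V) = V*(4 + V)
g = 0 (g = -7*0 = 0)
1193 + ((h(2)*10)*11)*g = 1193 + (((2*(4 + 2))*10)*11)*0 = 1193 + (((2*6)*10)*11)*0 = 1193 + ((12*10)*11)*0 = 1193 + (120*11)*0 = 1193 + 1320*0 = 1193 + 0 = 1193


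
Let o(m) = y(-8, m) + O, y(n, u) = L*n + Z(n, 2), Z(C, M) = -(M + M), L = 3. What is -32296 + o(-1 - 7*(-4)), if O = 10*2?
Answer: -32304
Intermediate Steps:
O = 20
Z(C, M) = -2*M
y(n, u) = -4 + 3*n (y(n, u) = 3*n - 2*2 = 3*n - 4 = -4 + 3*n)
o(m) = -8 (o(m) = (-4 + 3*(-8)) + 20 = (-4 - 24) + 20 = -28 + 20 = -8)
-32296 + o(-1 - 7*(-4)) = -32296 - 8 = -32304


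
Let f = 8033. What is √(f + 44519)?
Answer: 2*√13138 ≈ 229.24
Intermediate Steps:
√(f + 44519) = √(8033 + 44519) = √52552 = 2*√13138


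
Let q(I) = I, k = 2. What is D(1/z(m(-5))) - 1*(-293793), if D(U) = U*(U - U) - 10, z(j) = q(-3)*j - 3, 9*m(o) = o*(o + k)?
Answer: 293783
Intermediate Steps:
m(o) = o*(2 + o)/9 (m(o) = (o*(o + 2))/9 = (o*(2 + o))/9 = o*(2 + o)/9)
z(j) = -3 - 3*j (z(j) = -3*j - 3 = -3 - 3*j)
D(U) = -10 (D(U) = U*0 - 10 = 0 - 10 = -10)
D(1/z(m(-5))) - 1*(-293793) = -10 - 1*(-293793) = -10 + 293793 = 293783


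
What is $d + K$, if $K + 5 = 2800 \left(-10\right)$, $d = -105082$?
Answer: $-133087$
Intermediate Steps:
$K = -28005$ ($K = -5 + 2800 \left(-10\right) = -5 - 28000 = -28005$)
$d + K = -105082 - 28005 = -133087$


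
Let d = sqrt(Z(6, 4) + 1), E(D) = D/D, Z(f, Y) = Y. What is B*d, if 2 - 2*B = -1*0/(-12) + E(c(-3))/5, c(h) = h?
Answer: 9*sqrt(5)/10 ≈ 2.0125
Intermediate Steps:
E(D) = 1
d = sqrt(5) (d = sqrt(4 + 1) = sqrt(5) ≈ 2.2361)
B = 9/10 (B = 1 - (-1*0/(-12) + 1/5)/2 = 1 - (0*(-1/12) + 1*(1/5))/2 = 1 - (0 + 1/5)/2 = 1 - 1/2*1/5 = 1 - 1/10 = 9/10 ≈ 0.90000)
B*d = 9*sqrt(5)/10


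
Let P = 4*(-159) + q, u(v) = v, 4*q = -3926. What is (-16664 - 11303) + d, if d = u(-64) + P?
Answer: -59297/2 ≈ -29649.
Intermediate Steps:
q = -1963/2 (q = (1/4)*(-3926) = -1963/2 ≈ -981.50)
P = -3235/2 (P = 4*(-159) - 1963/2 = -636 - 1963/2 = -3235/2 ≈ -1617.5)
d = -3363/2 (d = -64 - 3235/2 = -3363/2 ≈ -1681.5)
(-16664 - 11303) + d = (-16664 - 11303) - 3363/2 = -27967 - 3363/2 = -59297/2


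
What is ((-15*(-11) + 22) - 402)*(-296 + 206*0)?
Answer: 63640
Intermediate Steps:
((-15*(-11) + 22) - 402)*(-296 + 206*0) = ((165 + 22) - 402)*(-296 + 0) = (187 - 402)*(-296) = -215*(-296) = 63640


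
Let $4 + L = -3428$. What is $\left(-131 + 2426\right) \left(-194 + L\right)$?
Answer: $-8321670$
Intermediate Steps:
$L = -3432$ ($L = -4 - 3428 = -3432$)
$\left(-131 + 2426\right) \left(-194 + L\right) = \left(-131 + 2426\right) \left(-194 - 3432\right) = 2295 \left(-3626\right) = -8321670$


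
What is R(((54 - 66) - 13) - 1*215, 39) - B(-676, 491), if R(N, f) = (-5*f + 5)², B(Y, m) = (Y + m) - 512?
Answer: 36797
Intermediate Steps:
B(Y, m) = -512 + Y + m
R(N, f) = (5 - 5*f)²
R(((54 - 66) - 13) - 1*215, 39) - B(-676, 491) = 25*(-1 + 39)² - (-512 - 676 + 491) = 25*38² - 1*(-697) = 25*1444 + 697 = 36100 + 697 = 36797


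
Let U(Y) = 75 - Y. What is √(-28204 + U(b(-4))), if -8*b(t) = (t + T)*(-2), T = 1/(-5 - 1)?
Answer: I*√4050426/12 ≈ 167.71*I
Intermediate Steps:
T = -⅙ (T = 1/(-6) = -⅙ ≈ -0.16667)
b(t) = -1/24 + t/4 (b(t) = -(t - ⅙)*(-2)/8 = -(-⅙ + t)*(-2)/8 = -(⅓ - 2*t)/8 = -1/24 + t/4)
√(-28204 + U(b(-4))) = √(-28204 + (75 - (-1/24 + (¼)*(-4)))) = √(-28204 + (75 - (-1/24 - 1))) = √(-28204 + (75 - 1*(-25/24))) = √(-28204 + (75 + 25/24)) = √(-28204 + 1825/24) = √(-675071/24) = I*√4050426/12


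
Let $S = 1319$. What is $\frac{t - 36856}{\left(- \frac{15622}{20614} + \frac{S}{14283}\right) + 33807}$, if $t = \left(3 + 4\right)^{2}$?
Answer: $- \frac{5418538124967}{4976795512387} \approx -1.0888$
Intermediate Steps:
$t = 49$ ($t = 7^{2} = 49$)
$\frac{t - 36856}{\left(- \frac{15622}{20614} + \frac{S}{14283}\right) + 33807} = \frac{49 - 36856}{\left(- \frac{15622}{20614} + \frac{1319}{14283}\right) + 33807} = - \frac{36807}{\left(\left(-15622\right) \frac{1}{20614} + 1319 \cdot \frac{1}{14283}\right) + 33807} = - \frac{36807}{\left(- \frac{7811}{10307} + \frac{1319}{14283}\right) + 33807} = - \frac{36807}{- \frac{97969580}{147214881} + 33807} = - \frac{36807}{\frac{4976795512387}{147214881}} = \left(-36807\right) \frac{147214881}{4976795512387} = - \frac{5418538124967}{4976795512387}$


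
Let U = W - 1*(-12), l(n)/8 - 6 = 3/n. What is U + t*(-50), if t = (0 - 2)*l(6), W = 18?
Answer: 5230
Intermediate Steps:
l(n) = 48 + 24/n (l(n) = 48 + 8*(3/n) = 48 + 24/n)
U = 30 (U = 18 - 1*(-12) = 18 + 12 = 30)
t = -104 (t = (0 - 2)*(48 + 24/6) = -2*(48 + 24*(⅙)) = -2*(48 + 4) = -2*52 = -104)
U + t*(-50) = 30 - 104*(-50) = 30 + 5200 = 5230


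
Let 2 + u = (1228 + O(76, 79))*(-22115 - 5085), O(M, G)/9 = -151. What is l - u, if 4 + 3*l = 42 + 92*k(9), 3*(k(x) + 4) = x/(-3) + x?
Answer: -10689740/3 ≈ -3.5632e+6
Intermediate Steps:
O(M, G) = -1359 (O(M, G) = 9*(-151) = -1359)
k(x) = -4 + 2*x/9 (k(x) = -4 + (x/(-3) + x)/3 = -4 + (x*(-⅓) + x)/3 = -4 + (-x/3 + x)/3 = -4 + (2*x/3)/3 = -4 + 2*x/9)
l = -146/3 (l = -4/3 + (42 + 92*(-4 + (2/9)*9))/3 = -4/3 + (42 + 92*(-4 + 2))/3 = -4/3 + (42 + 92*(-2))/3 = -4/3 + (42 - 184)/3 = -4/3 + (⅓)*(-142) = -4/3 - 142/3 = -146/3 ≈ -48.667)
u = 3563198 (u = -2 + (1228 - 1359)*(-22115 - 5085) = -2 - 131*(-27200) = -2 + 3563200 = 3563198)
l - u = -146/3 - 1*3563198 = -146/3 - 3563198 = -10689740/3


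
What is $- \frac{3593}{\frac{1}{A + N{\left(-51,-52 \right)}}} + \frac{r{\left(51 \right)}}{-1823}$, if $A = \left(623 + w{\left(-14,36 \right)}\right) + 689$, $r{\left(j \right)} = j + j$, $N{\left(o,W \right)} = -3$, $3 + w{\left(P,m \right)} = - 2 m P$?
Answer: $- \frac{15156790348}{1823} \approx -8.3142 \cdot 10^{6}$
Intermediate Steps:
$w{\left(P,m \right)} = -3 - 2 P m$ ($w{\left(P,m \right)} = -3 + - 2 m P = -3 - 2 P m$)
$r{\left(j \right)} = 2 j$
$A = 2317$ ($A = \left(623 - \left(3 - 1008\right)\right) + 689 = \left(623 + \left(-3 + 1008\right)\right) + 689 = \left(623 + 1005\right) + 689 = 1628 + 689 = 2317$)
$- \frac{3593}{\frac{1}{A + N{\left(-51,-52 \right)}}} + \frac{r{\left(51 \right)}}{-1823} = - \frac{3593}{\frac{1}{2317 - 3}} + \frac{2 \cdot 51}{-1823} = - \frac{3593}{\frac{1}{2314}} + 102 \left(- \frac{1}{1823}\right) = - 3593 \frac{1}{\frac{1}{2314}} - \frac{102}{1823} = \left(-3593\right) 2314 - \frac{102}{1823} = -8314202 - \frac{102}{1823} = - \frac{15156790348}{1823}$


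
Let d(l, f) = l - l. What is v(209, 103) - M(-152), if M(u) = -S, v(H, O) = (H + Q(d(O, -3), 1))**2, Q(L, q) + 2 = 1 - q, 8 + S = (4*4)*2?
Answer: 42873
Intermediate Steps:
S = 24 (S = -8 + (4*4)*2 = -8 + 16*2 = -8 + 32 = 24)
d(l, f) = 0
Q(L, q) = -1 - q (Q(L, q) = -2 + (1 - q) = -1 - q)
v(H, O) = (-2 + H)**2 (v(H, O) = (H + (-1 - 1*1))**2 = (H + (-1 - 1))**2 = (H - 2)**2 = (-2 + H)**2)
M(u) = -24 (M(u) = -1*24 = -24)
v(209, 103) - M(-152) = (-2 + 209)**2 - 1*(-24) = 207**2 + 24 = 42849 + 24 = 42873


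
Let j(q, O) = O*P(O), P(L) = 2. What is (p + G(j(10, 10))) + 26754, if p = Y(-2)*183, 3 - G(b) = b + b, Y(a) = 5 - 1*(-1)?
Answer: 27815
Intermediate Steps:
Y(a) = 6 (Y(a) = 5 + 1 = 6)
j(q, O) = 2*O (j(q, O) = O*2 = 2*O)
G(b) = 3 - 2*b (G(b) = 3 - (b + b) = 3 - 2*b)
p = 1098 (p = 6*183 = 1098)
(p + G(j(10, 10))) + 26754 = (1098 + (3 - 4*10)) + 26754 = (1098 + (3 - 2*20)) + 26754 = (1098 + (3 - 40)) + 26754 = (1098 - 37) + 26754 = 1061 + 26754 = 27815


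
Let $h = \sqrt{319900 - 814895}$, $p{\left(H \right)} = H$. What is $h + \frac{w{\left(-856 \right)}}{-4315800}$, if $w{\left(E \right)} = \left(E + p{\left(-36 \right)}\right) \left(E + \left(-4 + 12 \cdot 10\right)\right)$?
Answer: $- \frac{16502}{107895} + i \sqrt{494995} \approx -0.15295 + 703.56 i$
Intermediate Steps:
$w{\left(E \right)} = \left(-36 + E\right) \left(116 + E\right)$ ($w{\left(E \right)} = \left(E - 36\right) \left(E + \left(-4 + 12 \cdot 10\right)\right) = \left(-36 + E\right) \left(E + \left(-4 + 120\right)\right) = \left(-36 + E\right) \left(E + 116\right) = \left(-36 + E\right) \left(116 + E\right)$)
$h = i \sqrt{494995}$ ($h = \sqrt{-494995} = i \sqrt{494995} \approx 703.56 i$)
$h + \frac{w{\left(-856 \right)}}{-4315800} = i \sqrt{494995} + \frac{-4176 + \left(-856\right)^{2} + 80 \left(-856\right)}{-4315800} = i \sqrt{494995} + \left(-4176 + 732736 - 68480\right) \left(- \frac{1}{4315800}\right) = i \sqrt{494995} + 660080 \left(- \frac{1}{4315800}\right) = i \sqrt{494995} - \frac{16502}{107895} = - \frac{16502}{107895} + i \sqrt{494995}$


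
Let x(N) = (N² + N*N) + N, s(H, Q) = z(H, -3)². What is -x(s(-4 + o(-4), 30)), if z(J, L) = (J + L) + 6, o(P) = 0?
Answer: -3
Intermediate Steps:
z(J, L) = 6 + J + L
s(H, Q) = (3 + H)² (s(H, Q) = (6 + H - 3)² = (3 + H)²)
x(N) = N + 2*N² (x(N) = (N² + N²) + N = 2*N² + N = N + 2*N²)
-x(s(-4 + o(-4), 30)) = -(3 + (-4 + 0))²*(1 + 2*(3 + (-4 + 0))²) = -(3 - 4)²*(1 + 2*(3 - 4)²) = -(-1)²*(1 + 2*(-1)²) = -(1 + 2*1) = -(1 + 2) = -3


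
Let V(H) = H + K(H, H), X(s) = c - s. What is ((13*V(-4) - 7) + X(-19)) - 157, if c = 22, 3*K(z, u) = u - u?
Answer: -175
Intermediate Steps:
K(z, u) = 0 (K(z, u) = (u - u)/3 = (1/3)*0 = 0)
X(s) = 22 - s
V(H) = H (V(H) = H + 0 = H)
((13*V(-4) - 7) + X(-19)) - 157 = ((13*(-4) - 7) + (22 - 1*(-19))) - 157 = ((-52 - 7) + (22 + 19)) - 157 = (-59 + 41) - 157 = -18 - 157 = -175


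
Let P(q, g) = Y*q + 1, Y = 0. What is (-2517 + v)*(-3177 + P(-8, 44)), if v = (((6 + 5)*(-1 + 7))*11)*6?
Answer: -5840664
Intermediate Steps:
P(q, g) = 1 (P(q, g) = 0*q + 1 = 0 + 1 = 1)
v = 4356 (v = ((11*6)*11)*6 = (66*11)*6 = 726*6 = 4356)
(-2517 + v)*(-3177 + P(-8, 44)) = (-2517 + 4356)*(-3177 + 1) = 1839*(-3176) = -5840664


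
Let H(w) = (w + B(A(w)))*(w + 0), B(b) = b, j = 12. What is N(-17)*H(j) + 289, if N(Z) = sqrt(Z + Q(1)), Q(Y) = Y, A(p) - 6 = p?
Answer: 289 + 1440*I ≈ 289.0 + 1440.0*I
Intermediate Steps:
A(p) = 6 + p
H(w) = w*(6 + 2*w) (H(w) = (w + (6 + w))*(w + 0) = (6 + 2*w)*w = w*(6 + 2*w))
N(Z) = sqrt(1 + Z) (N(Z) = sqrt(Z + 1) = sqrt(1 + Z))
N(-17)*H(j) + 289 = sqrt(1 - 17)*(2*12*(3 + 12)) + 289 = sqrt(-16)*(2*12*15) + 289 = (4*I)*360 + 289 = 1440*I + 289 = 289 + 1440*I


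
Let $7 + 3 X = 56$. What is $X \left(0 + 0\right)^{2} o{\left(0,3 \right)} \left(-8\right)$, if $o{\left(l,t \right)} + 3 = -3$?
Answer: $0$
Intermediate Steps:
$X = \frac{49}{3}$ ($X = - \frac{7}{3} + \frac{1}{3} \cdot 56 = - \frac{7}{3} + \frac{56}{3} = \frac{49}{3} \approx 16.333$)
$o{\left(l,t \right)} = -6$ ($o{\left(l,t \right)} = -3 - 3 = -6$)
$X \left(0 + 0\right)^{2} o{\left(0,3 \right)} \left(-8\right) = \frac{49 \left(0 + 0\right)^{2} \left(-6\right) \left(-8\right)}{3} = \frac{49 \cdot 0^{2} \left(-6\right) \left(-8\right)}{3} = \frac{49 \cdot 0 \left(-6\right) \left(-8\right)}{3} = \frac{49 \cdot 0 \left(-8\right)}{3} = \frac{49}{3} \cdot 0 = 0$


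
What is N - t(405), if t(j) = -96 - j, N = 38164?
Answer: 38665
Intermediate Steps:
N - t(405) = 38164 - (-96 - 1*405) = 38164 - (-96 - 405) = 38164 - 1*(-501) = 38164 + 501 = 38665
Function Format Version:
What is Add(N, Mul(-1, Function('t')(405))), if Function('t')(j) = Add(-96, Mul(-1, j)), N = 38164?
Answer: 38665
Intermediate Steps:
Add(N, Mul(-1, Function('t')(405))) = Add(38164, Mul(-1, Add(-96, Mul(-1, 405)))) = Add(38164, Mul(-1, Add(-96, -405))) = Add(38164, Mul(-1, -501)) = Add(38164, 501) = 38665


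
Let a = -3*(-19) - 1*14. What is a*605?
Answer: 26015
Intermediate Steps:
a = 43 (a = 57 - 14 = 43)
a*605 = 43*605 = 26015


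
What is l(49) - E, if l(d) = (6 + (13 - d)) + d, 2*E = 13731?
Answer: -13693/2 ≈ -6846.5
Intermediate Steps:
E = 13731/2 (E = (1/2)*13731 = 13731/2 ≈ 6865.5)
l(d) = 19 (l(d) = (19 - d) + d = 19)
l(49) - E = 19 - 1*13731/2 = 19 - 13731/2 = -13693/2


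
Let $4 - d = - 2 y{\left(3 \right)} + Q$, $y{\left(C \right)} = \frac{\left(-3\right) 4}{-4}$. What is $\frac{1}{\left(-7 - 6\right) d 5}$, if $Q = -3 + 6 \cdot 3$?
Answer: $\frac{1}{325} \approx 0.0030769$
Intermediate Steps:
$Q = 15$ ($Q = -3 + 18 = 15$)
$y{\left(C \right)} = 3$ ($y{\left(C \right)} = \left(-12\right) \left(- \frac{1}{4}\right) = 3$)
$d = -5$ ($d = 4 - \left(\left(-2\right) 3 + 15\right) = 4 - \left(-6 + 15\right) = 4 - 9 = -5$)
$\frac{1}{\left(-7 - 6\right) d 5} = \frac{1}{\left(-7 - 6\right) \left(-5\right) 5} = \frac{1}{\left(-13\right) \left(-5\right) 5} = \frac{1}{65 \cdot 5} = \frac{1}{325}$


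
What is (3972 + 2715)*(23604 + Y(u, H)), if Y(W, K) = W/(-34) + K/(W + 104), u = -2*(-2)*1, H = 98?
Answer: 16100213371/102 ≈ 1.5785e+8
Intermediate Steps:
u = 4 (u = 4*1 = 4)
Y(W, K) = -W/34 + K/(104 + W)
(3972 + 2715)*(23604 + Y(u, H)) = (3972 + 2715)*(23604 + (-1*4**2 - 104*4 + 34*98)/(34*(104 + 4))) = 6687*(23604 + (1/34)*(-1*16 - 416 + 3332)/108) = 6687*(23604 + (1/34)*(1/108)*(-16 - 416 + 3332)) = 6687*(23604 + (1/34)*(1/108)*2900) = 6687*(23604 + 725/918) = 6687*(21669197/918) = 16100213371/102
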